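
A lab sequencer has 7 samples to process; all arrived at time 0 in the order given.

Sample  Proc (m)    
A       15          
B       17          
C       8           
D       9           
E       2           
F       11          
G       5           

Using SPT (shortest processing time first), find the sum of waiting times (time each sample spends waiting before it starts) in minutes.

SPT (increasing processing time): E G C D F A B.
E: waits 0, runs 0→2
G: waits 2, runs 2→7
C: waits 7, runs 7→15
D: waits 15, runs 15→24
F: waits 24, runs 24→35
A: waits 35, runs 35→50
B: waits 50, runs 50→67
Sum = 0+2+7+15+24+35+50 = 133.

133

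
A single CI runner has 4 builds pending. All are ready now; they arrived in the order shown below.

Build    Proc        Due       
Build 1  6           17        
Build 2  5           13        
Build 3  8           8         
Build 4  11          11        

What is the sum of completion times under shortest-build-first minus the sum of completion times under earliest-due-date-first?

SPT (increasing processing time): Build 2 Build 1 Build 3 Build 4.
Build 2: 0→5
Build 1: 5→11
Build 3: 11→19
Build 4: 19→30
Sum = 5+11+19+30 = 65.
EDD (increasing due date): Build 3 Build 4 Build 2 Build 1.
Build 3: 0→8
Build 4: 8→19
Build 2: 19→24
Build 1: 24→30
Sum = 8+19+24+30 = 81.
Difference = 65 − 81 = -16.

-16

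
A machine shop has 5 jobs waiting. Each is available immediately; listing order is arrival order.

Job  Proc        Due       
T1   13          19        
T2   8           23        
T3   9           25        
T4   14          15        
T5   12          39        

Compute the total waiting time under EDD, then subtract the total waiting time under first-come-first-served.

12

EDD (increasing due date): T4 T1 T2 T3 T5.
T4: waits 0, runs 0→14
T1: waits 14, runs 14→27
T2: waits 27, runs 27→35
T3: waits 35, runs 35→44
T5: waits 44, runs 44→56
Sum = 0+14+27+35+44 = 120.
FIFO (arrival order): T1 T2 T3 T4 T5.
T1: waits 0, runs 0→13
T2: waits 13, runs 13→21
T3: waits 21, runs 21→30
T4: waits 30, runs 30→44
T5: waits 44, runs 44→56
Sum = 0+13+21+30+44 = 108.
Difference = 120 − 108 = 12.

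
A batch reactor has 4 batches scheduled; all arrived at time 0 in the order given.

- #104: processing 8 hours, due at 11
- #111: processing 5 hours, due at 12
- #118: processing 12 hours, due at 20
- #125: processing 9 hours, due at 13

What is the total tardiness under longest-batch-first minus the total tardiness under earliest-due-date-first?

24

LPT (decreasing processing time): #118 #125 #104 #111.
#118: 0→12, due 20, tardiness 0
#125: 12→21, due 13, tardiness 8
#104: 21→29, due 11, tardiness 18
#111: 29→34, due 12, tardiness 22
Sum = 0+8+18+22 = 48.
EDD (increasing due date): #104 #111 #125 #118.
#104: 0→8, due 11, tardiness 0
#111: 8→13, due 12, tardiness 1
#125: 13→22, due 13, tardiness 9
#118: 22→34, due 20, tardiness 14
Sum = 0+1+9+14 = 24.
Difference = 48 − 24 = 24.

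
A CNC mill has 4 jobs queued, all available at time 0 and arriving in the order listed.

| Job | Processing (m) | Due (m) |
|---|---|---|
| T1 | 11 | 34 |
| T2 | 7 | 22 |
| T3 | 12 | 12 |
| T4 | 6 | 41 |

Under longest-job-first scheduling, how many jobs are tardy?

LPT (decreasing processing time): T3 T1 T2 T4.
T3: 0→12, due 12, tardiness 0
T1: 12→23, due 34, tardiness 0
T2: 23→30, due 22, tardiness 8
T4: 30→36, due 41, tardiness 0
Late jobs: 1.

1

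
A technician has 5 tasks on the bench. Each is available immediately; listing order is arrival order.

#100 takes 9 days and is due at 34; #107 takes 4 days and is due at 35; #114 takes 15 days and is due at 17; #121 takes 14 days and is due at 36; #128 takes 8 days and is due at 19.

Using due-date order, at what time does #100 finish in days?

EDD (increasing due date): #114 #128 #100 #107 #121.
#114: 0→15
#128: 15→23
#100: 23→32

32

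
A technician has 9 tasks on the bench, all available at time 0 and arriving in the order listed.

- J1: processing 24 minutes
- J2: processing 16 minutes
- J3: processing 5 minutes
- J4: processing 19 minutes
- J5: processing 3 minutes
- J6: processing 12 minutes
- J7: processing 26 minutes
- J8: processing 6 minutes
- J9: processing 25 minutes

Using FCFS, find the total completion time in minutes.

FIFO (arrival order): J1 J2 J3 J4 J5 J6 J7 J8 J9.
J1: 0→24
J2: 24→40
J3: 40→45
J4: 45→64
J5: 64→67
J6: 67→79
J7: 79→105
J8: 105→111
J9: 111→136
Sum = 24+40+45+64+67+79+105+111+136 = 671.

671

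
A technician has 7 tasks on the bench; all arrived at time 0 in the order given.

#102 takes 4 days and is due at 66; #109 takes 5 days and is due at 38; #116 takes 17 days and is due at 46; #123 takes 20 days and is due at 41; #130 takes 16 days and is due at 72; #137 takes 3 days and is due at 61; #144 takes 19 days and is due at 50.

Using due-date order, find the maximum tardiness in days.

12

EDD (increasing due date): #109 #123 #116 #144 #137 #102 #130.
#109: 0→5, due 38, tardiness 0
#123: 5→25, due 41, tardiness 0
#116: 25→42, due 46, tardiness 0
#144: 42→61, due 50, tardiness 11
#137: 61→64, due 61, tardiness 3
#102: 64→68, due 66, tardiness 2
#130: 68→84, due 72, tardiness 12
Maximum = 12.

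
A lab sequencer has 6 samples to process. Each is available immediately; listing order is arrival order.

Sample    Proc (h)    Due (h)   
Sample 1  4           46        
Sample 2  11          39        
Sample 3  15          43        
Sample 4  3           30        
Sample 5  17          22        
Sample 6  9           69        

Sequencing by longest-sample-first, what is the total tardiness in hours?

LPT (decreasing processing time): Sample 5 Sample 3 Sample 2 Sample 6 Sample 1 Sample 4.
Sample 5: 0→17, due 22, tardiness 0
Sample 3: 17→32, due 43, tardiness 0
Sample 2: 32→43, due 39, tardiness 4
Sample 6: 43→52, due 69, tardiness 0
Sample 1: 52→56, due 46, tardiness 10
Sample 4: 56→59, due 30, tardiness 29
Sum = 0+0+4+0+10+29 = 43.

43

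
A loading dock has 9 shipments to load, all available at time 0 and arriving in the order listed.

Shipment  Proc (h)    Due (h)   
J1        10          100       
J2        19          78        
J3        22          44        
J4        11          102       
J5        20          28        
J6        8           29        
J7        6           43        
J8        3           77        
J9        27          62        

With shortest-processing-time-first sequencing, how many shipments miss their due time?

3

SPT (increasing processing time): J8 J7 J6 J1 J4 J2 J5 J3 J9.
J8: 0→3, due 77, tardiness 0
J7: 3→9, due 43, tardiness 0
J6: 9→17, due 29, tardiness 0
J1: 17→27, due 100, tardiness 0
J4: 27→38, due 102, tardiness 0
J2: 38→57, due 78, tardiness 0
J5: 57→77, due 28, tardiness 49
J3: 77→99, due 44, tardiness 55
J9: 99→126, due 62, tardiness 64
Late shipments: 3.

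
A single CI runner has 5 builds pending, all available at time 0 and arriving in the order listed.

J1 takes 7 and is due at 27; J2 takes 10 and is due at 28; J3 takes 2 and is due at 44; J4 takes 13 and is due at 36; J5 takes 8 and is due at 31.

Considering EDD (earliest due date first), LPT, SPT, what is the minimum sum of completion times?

EDD (increasing due date): J1 J2 J5 J4 J3.
J1: 0→7
J2: 7→17
J5: 17→25
J4: 25→38
J3: 38→40
Sum = 7+17+25+38+40 = 127.
LPT (decreasing processing time): J4 J2 J5 J1 J3.
J4: 0→13
J2: 13→23
J5: 23→31
J1: 31→38
J3: 38→40
Sum = 13+23+31+38+40 = 145.
SPT (increasing processing time): J3 J1 J5 J2 J4.
J3: 0→2
J1: 2→9
J5: 9→17
J2: 17→27
J4: 27→40
Sum = 2+9+17+27+40 = 95.
EDD 127, LPT 145, SPT 95 → minimum 95.

95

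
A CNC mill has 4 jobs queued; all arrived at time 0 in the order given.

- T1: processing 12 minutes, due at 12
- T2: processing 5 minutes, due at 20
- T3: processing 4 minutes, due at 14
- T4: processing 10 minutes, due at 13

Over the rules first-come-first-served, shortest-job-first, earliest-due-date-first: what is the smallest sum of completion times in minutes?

63

FIFO (arrival order): T1 T2 T3 T4.
T1: 0→12
T2: 12→17
T3: 17→21
T4: 21→31
Sum = 12+17+21+31 = 81.
SPT (increasing processing time): T3 T2 T4 T1.
T3: 0→4
T2: 4→9
T4: 9→19
T1: 19→31
Sum = 4+9+19+31 = 63.
EDD (increasing due date): T1 T4 T3 T2.
T1: 0→12
T4: 12→22
T3: 22→26
T2: 26→31
Sum = 12+22+26+31 = 91.
FIFO 81, SPT 63, EDD 91 → minimum 63.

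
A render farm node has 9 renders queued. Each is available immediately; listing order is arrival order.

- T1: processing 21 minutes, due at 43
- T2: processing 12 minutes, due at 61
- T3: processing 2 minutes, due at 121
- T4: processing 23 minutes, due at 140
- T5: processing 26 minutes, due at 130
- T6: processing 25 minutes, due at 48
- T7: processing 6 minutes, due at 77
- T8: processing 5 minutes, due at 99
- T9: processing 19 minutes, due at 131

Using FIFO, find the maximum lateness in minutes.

FIFO (arrival order): T1 T2 T3 T4 T5 T6 T7 T8 T9.
T1: 0→21, due 43, lateness -22
T2: 21→33, due 61, lateness -28
T3: 33→35, due 121, lateness -86
T4: 35→58, due 140, lateness -82
T5: 58→84, due 130, lateness -46
T6: 84→109, due 48, lateness 61
T7: 109→115, due 77, lateness 38
T8: 115→120, due 99, lateness 21
T9: 120→139, due 131, lateness 8
Maximum = 61.

61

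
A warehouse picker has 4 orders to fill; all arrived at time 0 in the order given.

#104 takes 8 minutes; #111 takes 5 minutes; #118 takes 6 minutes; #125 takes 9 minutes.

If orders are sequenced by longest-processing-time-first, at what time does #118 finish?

LPT (decreasing processing time): #125 #104 #118 #111.
#125: 0→9
#104: 9→17
#118: 17→23

23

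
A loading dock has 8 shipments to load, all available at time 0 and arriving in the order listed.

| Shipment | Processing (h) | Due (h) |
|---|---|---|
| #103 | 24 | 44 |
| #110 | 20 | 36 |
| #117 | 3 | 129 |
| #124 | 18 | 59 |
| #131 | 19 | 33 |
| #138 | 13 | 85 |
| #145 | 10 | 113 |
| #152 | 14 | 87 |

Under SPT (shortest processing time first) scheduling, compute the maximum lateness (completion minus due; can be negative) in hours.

SPT (increasing processing time): #117 #145 #138 #152 #124 #131 #110 #103.
#117: 0→3, due 129, lateness -126
#145: 3→13, due 113, lateness -100
#138: 13→26, due 85, lateness -59
#152: 26→40, due 87, lateness -47
#124: 40→58, due 59, lateness -1
#131: 58→77, due 33, lateness 44
#110: 77→97, due 36, lateness 61
#103: 97→121, due 44, lateness 77
Maximum = 77.

77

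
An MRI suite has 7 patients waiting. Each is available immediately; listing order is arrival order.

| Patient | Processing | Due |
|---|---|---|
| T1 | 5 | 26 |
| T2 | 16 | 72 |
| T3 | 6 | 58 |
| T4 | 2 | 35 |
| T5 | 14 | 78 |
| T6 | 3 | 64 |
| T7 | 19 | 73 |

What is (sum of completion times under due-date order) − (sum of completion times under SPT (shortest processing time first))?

EDD (increasing due date): T1 T4 T3 T6 T2 T7 T5.
T1: 0→5
T4: 5→7
T3: 7→13
T6: 13→16
T2: 16→32
T7: 32→51
T5: 51→65
Sum = 5+7+13+16+32+51+65 = 189.
SPT (increasing processing time): T4 T6 T1 T3 T5 T2 T7.
T4: 0→2
T6: 2→5
T1: 5→10
T3: 10→16
T5: 16→30
T2: 30→46
T7: 46→65
Sum = 2+5+10+16+30+46+65 = 174.
Difference = 189 − 174 = 15.

15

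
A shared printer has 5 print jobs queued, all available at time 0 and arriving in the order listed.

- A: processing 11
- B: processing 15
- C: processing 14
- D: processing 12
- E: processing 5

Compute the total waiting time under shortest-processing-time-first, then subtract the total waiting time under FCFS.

SPT (increasing processing time): E A D C B.
E: waits 0, runs 0→5
A: waits 5, runs 5→16
D: waits 16, runs 16→28
C: waits 28, runs 28→42
B: waits 42, runs 42→57
Sum = 0+5+16+28+42 = 91.
FIFO (arrival order): A B C D E.
A: waits 0, runs 0→11
B: waits 11, runs 11→26
C: waits 26, runs 26→40
D: waits 40, runs 40→52
E: waits 52, runs 52→57
Sum = 0+11+26+40+52 = 129.
Difference = 91 − 129 = -38.

-38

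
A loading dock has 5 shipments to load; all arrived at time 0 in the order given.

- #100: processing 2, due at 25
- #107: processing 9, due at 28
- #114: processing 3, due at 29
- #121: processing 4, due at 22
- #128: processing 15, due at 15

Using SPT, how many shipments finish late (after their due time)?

1

SPT (increasing processing time): #100 #114 #121 #107 #128.
#100: 0→2, due 25, tardiness 0
#114: 2→5, due 29, tardiness 0
#121: 5→9, due 22, tardiness 0
#107: 9→18, due 28, tardiness 0
#128: 18→33, due 15, tardiness 18
Late shipments: 1.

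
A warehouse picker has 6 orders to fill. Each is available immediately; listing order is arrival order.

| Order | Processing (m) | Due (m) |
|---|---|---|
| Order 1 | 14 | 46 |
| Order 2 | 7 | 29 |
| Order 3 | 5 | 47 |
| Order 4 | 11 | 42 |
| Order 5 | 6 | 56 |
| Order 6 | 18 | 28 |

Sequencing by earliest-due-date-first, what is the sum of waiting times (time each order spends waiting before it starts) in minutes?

184

EDD (increasing due date): Order 6 Order 2 Order 4 Order 1 Order 3 Order 5.
Order 6: waits 0, runs 0→18
Order 2: waits 18, runs 18→25
Order 4: waits 25, runs 25→36
Order 1: waits 36, runs 36→50
Order 3: waits 50, runs 50→55
Order 5: waits 55, runs 55→61
Sum = 0+18+25+36+50+55 = 184.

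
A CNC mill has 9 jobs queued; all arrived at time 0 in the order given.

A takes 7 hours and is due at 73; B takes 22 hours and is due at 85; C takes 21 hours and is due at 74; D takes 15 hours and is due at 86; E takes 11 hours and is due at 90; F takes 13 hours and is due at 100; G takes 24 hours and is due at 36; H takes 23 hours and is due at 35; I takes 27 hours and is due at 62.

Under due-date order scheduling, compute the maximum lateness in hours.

63

EDD (increasing due date): H G I A C B D E F.
H: 0→23, due 35, lateness -12
G: 23→47, due 36, lateness 11
I: 47→74, due 62, lateness 12
A: 74→81, due 73, lateness 8
C: 81→102, due 74, lateness 28
B: 102→124, due 85, lateness 39
D: 124→139, due 86, lateness 53
E: 139→150, due 90, lateness 60
F: 150→163, due 100, lateness 63
Maximum = 63.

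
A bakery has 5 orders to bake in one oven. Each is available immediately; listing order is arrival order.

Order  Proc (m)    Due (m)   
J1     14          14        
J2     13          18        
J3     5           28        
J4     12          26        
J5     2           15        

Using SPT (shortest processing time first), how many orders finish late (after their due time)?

SPT (increasing processing time): J5 J3 J4 J2 J1.
J5: 0→2, due 15, tardiness 0
J3: 2→7, due 28, tardiness 0
J4: 7→19, due 26, tardiness 0
J2: 19→32, due 18, tardiness 14
J1: 32→46, due 14, tardiness 32
Late orders: 2.

2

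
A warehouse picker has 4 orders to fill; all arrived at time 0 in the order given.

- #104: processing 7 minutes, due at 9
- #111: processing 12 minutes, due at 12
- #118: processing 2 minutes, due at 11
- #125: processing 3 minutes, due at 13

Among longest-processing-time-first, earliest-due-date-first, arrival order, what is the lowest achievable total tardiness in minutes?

LPT (decreasing processing time): #111 #104 #125 #118.
#111: 0→12, due 12, tardiness 0
#104: 12→19, due 9, tardiness 10
#125: 19→22, due 13, tardiness 9
#118: 22→24, due 11, tardiness 13
Sum = 0+10+9+13 = 32.
EDD (increasing due date): #104 #118 #111 #125.
#104: 0→7, due 9, tardiness 0
#118: 7→9, due 11, tardiness 0
#111: 9→21, due 12, tardiness 9
#125: 21→24, due 13, tardiness 11
Sum = 0+0+9+11 = 20.
FIFO (arrival order): #104 #111 #118 #125.
#104: 0→7, due 9, tardiness 0
#111: 7→19, due 12, tardiness 7
#118: 19→21, due 11, tardiness 10
#125: 21→24, due 13, tardiness 11
Sum = 0+7+10+11 = 28.
LPT 32, EDD 20, FIFO 28 → minimum 20.

20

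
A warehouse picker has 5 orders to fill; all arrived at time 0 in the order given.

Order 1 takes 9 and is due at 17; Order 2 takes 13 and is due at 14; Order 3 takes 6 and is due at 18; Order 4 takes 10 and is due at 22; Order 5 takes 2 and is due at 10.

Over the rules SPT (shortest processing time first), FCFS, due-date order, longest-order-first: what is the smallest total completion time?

94

SPT (increasing processing time): Order 5 Order 3 Order 1 Order 4 Order 2.
Order 5: 0→2
Order 3: 2→8
Order 1: 8→17
Order 4: 17→27
Order 2: 27→40
Sum = 2+8+17+27+40 = 94.
FIFO (arrival order): Order 1 Order 2 Order 3 Order 4 Order 5.
Order 1: 0→9
Order 2: 9→22
Order 3: 22→28
Order 4: 28→38
Order 5: 38→40
Sum = 9+22+28+38+40 = 137.
EDD (increasing due date): Order 5 Order 2 Order 1 Order 3 Order 4.
Order 5: 0→2
Order 2: 2→15
Order 1: 15→24
Order 3: 24→30
Order 4: 30→40
Sum = 2+15+24+30+40 = 111.
LPT (decreasing processing time): Order 2 Order 4 Order 1 Order 3 Order 5.
Order 2: 0→13
Order 4: 13→23
Order 1: 23→32
Order 3: 32→38
Order 5: 38→40
Sum = 13+23+32+38+40 = 146.
SPT 94, FIFO 137, EDD 111, LPT 146 → minimum 94.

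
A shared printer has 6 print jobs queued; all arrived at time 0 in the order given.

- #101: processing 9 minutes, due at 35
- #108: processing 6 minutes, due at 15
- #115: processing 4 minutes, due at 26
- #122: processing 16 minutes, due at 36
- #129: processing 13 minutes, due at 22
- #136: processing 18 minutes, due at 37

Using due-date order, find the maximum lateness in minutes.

29

EDD (increasing due date): #108 #129 #115 #101 #122 #136.
#108: 0→6, due 15, lateness -9
#129: 6→19, due 22, lateness -3
#115: 19→23, due 26, lateness -3
#101: 23→32, due 35, lateness -3
#122: 32→48, due 36, lateness 12
#136: 48→66, due 37, lateness 29
Maximum = 29.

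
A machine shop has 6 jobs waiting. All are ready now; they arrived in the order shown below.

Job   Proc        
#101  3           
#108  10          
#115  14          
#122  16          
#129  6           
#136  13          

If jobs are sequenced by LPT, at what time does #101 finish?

62

LPT (decreasing processing time): #122 #115 #136 #108 #129 #101.
#122: 0→16
#115: 16→30
#136: 30→43
#108: 43→53
#129: 53→59
#101: 59→62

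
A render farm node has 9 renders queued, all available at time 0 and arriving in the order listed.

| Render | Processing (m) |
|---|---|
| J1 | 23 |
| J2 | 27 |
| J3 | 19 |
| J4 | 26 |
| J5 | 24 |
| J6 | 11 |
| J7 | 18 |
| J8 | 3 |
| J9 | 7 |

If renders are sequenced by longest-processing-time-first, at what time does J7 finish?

LPT (decreasing processing time): J2 J4 J5 J1 J3 J7 J6 J9 J8.
J2: 0→27
J4: 27→53
J5: 53→77
J1: 77→100
J3: 100→119
J7: 119→137

137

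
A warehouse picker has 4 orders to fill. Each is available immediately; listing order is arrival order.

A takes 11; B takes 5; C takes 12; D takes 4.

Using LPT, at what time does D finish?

LPT (decreasing processing time): C A B D.
C: 0→12
A: 12→23
B: 23→28
D: 28→32

32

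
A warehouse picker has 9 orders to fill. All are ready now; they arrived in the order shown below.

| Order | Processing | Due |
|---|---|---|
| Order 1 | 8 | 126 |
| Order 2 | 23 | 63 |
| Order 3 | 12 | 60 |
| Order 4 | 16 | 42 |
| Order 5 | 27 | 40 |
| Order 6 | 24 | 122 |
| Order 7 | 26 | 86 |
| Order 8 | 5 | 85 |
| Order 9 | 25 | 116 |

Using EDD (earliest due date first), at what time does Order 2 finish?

78

EDD (increasing due date): Order 5 Order 4 Order 3 Order 2 Order 8 Order 7 Order 9 Order 6 Order 1.
Order 5: 0→27
Order 4: 27→43
Order 3: 43→55
Order 2: 55→78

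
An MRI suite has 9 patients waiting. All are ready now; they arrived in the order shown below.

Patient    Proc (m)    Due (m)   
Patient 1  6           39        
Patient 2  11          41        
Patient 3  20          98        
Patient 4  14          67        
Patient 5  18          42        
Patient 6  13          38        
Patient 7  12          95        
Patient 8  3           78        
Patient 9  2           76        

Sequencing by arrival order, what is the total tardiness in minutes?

FIFO (arrival order): Patient 1 Patient 2 Patient 3 Patient 4 Patient 5 Patient 6 Patient 7 Patient 8 Patient 9.
Patient 1: 0→6, due 39, tardiness 0
Patient 2: 6→17, due 41, tardiness 0
Patient 3: 17→37, due 98, tardiness 0
Patient 4: 37→51, due 67, tardiness 0
Patient 5: 51→69, due 42, tardiness 27
Patient 6: 69→82, due 38, tardiness 44
Patient 7: 82→94, due 95, tardiness 0
Patient 8: 94→97, due 78, tardiness 19
Patient 9: 97→99, due 76, tardiness 23
Sum = 0+0+0+0+27+44+0+19+23 = 113.

113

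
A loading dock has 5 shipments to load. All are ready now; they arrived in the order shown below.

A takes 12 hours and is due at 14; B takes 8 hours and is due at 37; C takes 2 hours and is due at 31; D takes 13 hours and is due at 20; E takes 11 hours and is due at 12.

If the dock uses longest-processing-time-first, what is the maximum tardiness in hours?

LPT (decreasing processing time): D A E B C.
D: 0→13, due 20, tardiness 0
A: 13→25, due 14, tardiness 11
E: 25→36, due 12, tardiness 24
B: 36→44, due 37, tardiness 7
C: 44→46, due 31, tardiness 15
Maximum = 24.

24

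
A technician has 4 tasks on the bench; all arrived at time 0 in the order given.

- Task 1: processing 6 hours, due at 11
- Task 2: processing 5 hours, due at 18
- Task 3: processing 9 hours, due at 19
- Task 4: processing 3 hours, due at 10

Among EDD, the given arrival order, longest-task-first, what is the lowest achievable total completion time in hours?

EDD (increasing due date): Task 4 Task 1 Task 2 Task 3.
Task 4: 0→3
Task 1: 3→9
Task 2: 9→14
Task 3: 14→23
Sum = 3+9+14+23 = 49.
FIFO (arrival order): Task 1 Task 2 Task 3 Task 4.
Task 1: 0→6
Task 2: 6→11
Task 3: 11→20
Task 4: 20→23
Sum = 6+11+20+23 = 60.
LPT (decreasing processing time): Task 3 Task 1 Task 2 Task 4.
Task 3: 0→9
Task 1: 9→15
Task 2: 15→20
Task 4: 20→23
Sum = 9+15+20+23 = 67.
EDD 49, FIFO 60, LPT 67 → minimum 49.

49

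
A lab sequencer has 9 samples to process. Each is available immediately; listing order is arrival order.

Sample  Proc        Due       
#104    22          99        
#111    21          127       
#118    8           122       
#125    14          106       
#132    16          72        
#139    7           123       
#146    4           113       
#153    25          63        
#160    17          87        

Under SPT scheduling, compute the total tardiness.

SPT (increasing processing time): #146 #139 #118 #125 #132 #160 #111 #104 #153.
#146: 0→4, due 113, tardiness 0
#139: 4→11, due 123, tardiness 0
#118: 11→19, due 122, tardiness 0
#125: 19→33, due 106, tardiness 0
#132: 33→49, due 72, tardiness 0
#160: 49→66, due 87, tardiness 0
#111: 66→87, due 127, tardiness 0
#104: 87→109, due 99, tardiness 10
#153: 109→134, due 63, tardiness 71
Sum = 0+0+0+0+0+0+0+10+71 = 81.

81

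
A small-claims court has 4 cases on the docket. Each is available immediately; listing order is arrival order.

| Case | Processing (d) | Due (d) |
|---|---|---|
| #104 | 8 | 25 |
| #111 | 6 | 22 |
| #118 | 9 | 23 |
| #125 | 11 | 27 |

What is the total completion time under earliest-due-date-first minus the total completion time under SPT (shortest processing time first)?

EDD (increasing due date): #111 #118 #104 #125.
#111: 0→6
#118: 6→15
#104: 15→23
#125: 23→34
Sum = 6+15+23+34 = 78.
SPT (increasing processing time): #111 #104 #118 #125.
#111: 0→6
#104: 6→14
#118: 14→23
#125: 23→34
Sum = 6+14+23+34 = 77.
Difference = 78 − 77 = 1.

1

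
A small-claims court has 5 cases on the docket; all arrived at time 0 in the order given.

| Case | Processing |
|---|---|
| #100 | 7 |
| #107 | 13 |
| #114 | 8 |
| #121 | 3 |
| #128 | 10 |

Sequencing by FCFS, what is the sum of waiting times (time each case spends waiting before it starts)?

FIFO (arrival order): #100 #107 #114 #121 #128.
#100: waits 0, runs 0→7
#107: waits 7, runs 7→20
#114: waits 20, runs 20→28
#121: waits 28, runs 28→31
#128: waits 31, runs 31→41
Sum = 0+7+20+28+31 = 86.

86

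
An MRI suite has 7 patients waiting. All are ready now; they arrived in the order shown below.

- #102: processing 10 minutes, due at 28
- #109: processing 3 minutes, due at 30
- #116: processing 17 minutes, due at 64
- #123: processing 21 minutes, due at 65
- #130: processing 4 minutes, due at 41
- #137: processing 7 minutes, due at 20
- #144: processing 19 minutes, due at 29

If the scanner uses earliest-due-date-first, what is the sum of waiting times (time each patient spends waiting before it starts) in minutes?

EDD (increasing due date): #137 #102 #144 #109 #130 #116 #123.
#137: waits 0, runs 0→7
#102: waits 7, runs 7→17
#144: waits 17, runs 17→36
#109: waits 36, runs 36→39
#130: waits 39, runs 39→43
#116: waits 43, runs 43→60
#123: waits 60, runs 60→81
Sum = 0+7+17+36+39+43+60 = 202.

202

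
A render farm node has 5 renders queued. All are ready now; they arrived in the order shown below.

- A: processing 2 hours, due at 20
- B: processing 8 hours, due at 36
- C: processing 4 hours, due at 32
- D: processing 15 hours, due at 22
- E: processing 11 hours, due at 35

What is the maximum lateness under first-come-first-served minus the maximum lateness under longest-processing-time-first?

FIFO (arrival order): A B C D E.
A: 0→2, due 20, lateness -18
B: 2→10, due 36, lateness -26
C: 10→14, due 32, lateness -18
D: 14→29, due 22, lateness 7
E: 29→40, due 35, lateness 5
Maximum = 7.
LPT (decreasing processing time): D E B C A.
D: 0→15, due 22, lateness -7
E: 15→26, due 35, lateness -9
B: 26→34, due 36, lateness -2
C: 34→38, due 32, lateness 6
A: 38→40, due 20, lateness 20
Maximum = 20.
Difference = 7 − 20 = -13.

-13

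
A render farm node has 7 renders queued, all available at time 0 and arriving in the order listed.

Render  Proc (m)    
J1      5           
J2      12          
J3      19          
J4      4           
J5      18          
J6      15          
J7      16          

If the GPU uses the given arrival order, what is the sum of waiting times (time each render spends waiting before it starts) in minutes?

FIFO (arrival order): J1 J2 J3 J4 J5 J6 J7.
J1: waits 0, runs 0→5
J2: waits 5, runs 5→17
J3: waits 17, runs 17→36
J4: waits 36, runs 36→40
J5: waits 40, runs 40→58
J6: waits 58, runs 58→73
J7: waits 73, runs 73→89
Sum = 0+5+17+36+40+58+73 = 229.

229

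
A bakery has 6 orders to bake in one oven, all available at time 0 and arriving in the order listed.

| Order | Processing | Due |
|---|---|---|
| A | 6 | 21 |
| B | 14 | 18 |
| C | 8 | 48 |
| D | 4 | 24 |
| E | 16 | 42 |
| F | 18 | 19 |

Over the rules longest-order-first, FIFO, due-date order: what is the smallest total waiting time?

LPT (decreasing processing time): F E B C A D.
F: waits 0, runs 0→18
E: waits 18, runs 18→34
B: waits 34, runs 34→48
C: waits 48, runs 48→56
A: waits 56, runs 56→62
D: waits 62, runs 62→66
Sum = 0+18+34+48+56+62 = 218.
FIFO (arrival order): A B C D E F.
A: waits 0, runs 0→6
B: waits 6, runs 6→20
C: waits 20, runs 20→28
D: waits 28, runs 28→32
E: waits 32, runs 32→48
F: waits 48, runs 48→66
Sum = 0+6+20+28+32+48 = 134.
EDD (increasing due date): B F A D E C.
B: waits 0, runs 0→14
F: waits 14, runs 14→32
A: waits 32, runs 32→38
D: waits 38, runs 38→42
E: waits 42, runs 42→58
C: waits 58, runs 58→66
Sum = 0+14+32+38+42+58 = 184.
LPT 218, FIFO 134, EDD 184 → minimum 134.

134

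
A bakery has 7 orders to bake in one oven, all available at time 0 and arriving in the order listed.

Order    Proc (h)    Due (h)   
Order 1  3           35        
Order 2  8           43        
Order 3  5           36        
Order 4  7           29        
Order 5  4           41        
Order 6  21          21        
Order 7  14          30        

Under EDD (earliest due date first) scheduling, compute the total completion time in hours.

302

EDD (increasing due date): Order 6 Order 4 Order 7 Order 1 Order 3 Order 5 Order 2.
Order 6: 0→21
Order 4: 21→28
Order 7: 28→42
Order 1: 42→45
Order 3: 45→50
Order 5: 50→54
Order 2: 54→62
Sum = 21+28+42+45+50+54+62 = 302.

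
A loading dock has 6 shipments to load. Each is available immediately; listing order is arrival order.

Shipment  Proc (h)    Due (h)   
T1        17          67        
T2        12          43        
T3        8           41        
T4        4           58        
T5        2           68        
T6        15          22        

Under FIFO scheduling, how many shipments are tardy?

1

FIFO (arrival order): T1 T2 T3 T4 T5 T6.
T1: 0→17, due 67, tardiness 0
T2: 17→29, due 43, tardiness 0
T3: 29→37, due 41, tardiness 0
T4: 37→41, due 58, tardiness 0
T5: 41→43, due 68, tardiness 0
T6: 43→58, due 22, tardiness 36
Late shipments: 1.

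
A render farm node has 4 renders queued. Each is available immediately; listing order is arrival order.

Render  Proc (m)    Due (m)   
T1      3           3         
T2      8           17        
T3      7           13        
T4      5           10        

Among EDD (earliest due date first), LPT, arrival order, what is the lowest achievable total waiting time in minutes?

EDD (increasing due date): T1 T4 T3 T2.
T1: waits 0, runs 0→3
T4: waits 3, runs 3→8
T3: waits 8, runs 8→15
T2: waits 15, runs 15→23
Sum = 0+3+8+15 = 26.
LPT (decreasing processing time): T2 T3 T4 T1.
T2: waits 0, runs 0→8
T3: waits 8, runs 8→15
T4: waits 15, runs 15→20
T1: waits 20, runs 20→23
Sum = 0+8+15+20 = 43.
FIFO (arrival order): T1 T2 T3 T4.
T1: waits 0, runs 0→3
T2: waits 3, runs 3→11
T3: waits 11, runs 11→18
T4: waits 18, runs 18→23
Sum = 0+3+11+18 = 32.
EDD 26, LPT 43, FIFO 32 → minimum 26.

26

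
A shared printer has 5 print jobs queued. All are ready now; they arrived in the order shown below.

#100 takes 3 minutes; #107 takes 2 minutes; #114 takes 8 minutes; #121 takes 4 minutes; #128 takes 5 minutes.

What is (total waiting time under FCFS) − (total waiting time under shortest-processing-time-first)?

FIFO (arrival order): #100 #107 #114 #121 #128.
#100: waits 0, runs 0→3
#107: waits 3, runs 3→5
#114: waits 5, runs 5→13
#121: waits 13, runs 13→17
#128: waits 17, runs 17→22
Sum = 0+3+5+13+17 = 38.
SPT (increasing processing time): #107 #100 #121 #128 #114.
#107: waits 0, runs 0→2
#100: waits 2, runs 2→5
#121: waits 5, runs 5→9
#128: waits 9, runs 9→14
#114: waits 14, runs 14→22
Sum = 0+2+5+9+14 = 30.
Difference = 38 − 30 = 8.

8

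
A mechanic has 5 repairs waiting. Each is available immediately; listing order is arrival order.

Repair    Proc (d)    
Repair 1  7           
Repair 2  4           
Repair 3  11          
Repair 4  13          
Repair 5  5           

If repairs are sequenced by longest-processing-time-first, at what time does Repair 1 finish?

31

LPT (decreasing processing time): Repair 4 Repair 3 Repair 1 Repair 5 Repair 2.
Repair 4: 0→13
Repair 3: 13→24
Repair 1: 24→31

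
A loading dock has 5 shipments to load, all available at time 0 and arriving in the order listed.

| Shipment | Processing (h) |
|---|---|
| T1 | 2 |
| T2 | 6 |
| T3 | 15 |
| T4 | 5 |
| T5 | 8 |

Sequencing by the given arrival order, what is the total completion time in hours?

FIFO (arrival order): T1 T2 T3 T4 T5.
T1: 0→2
T2: 2→8
T3: 8→23
T4: 23→28
T5: 28→36
Sum = 2+8+23+28+36 = 97.

97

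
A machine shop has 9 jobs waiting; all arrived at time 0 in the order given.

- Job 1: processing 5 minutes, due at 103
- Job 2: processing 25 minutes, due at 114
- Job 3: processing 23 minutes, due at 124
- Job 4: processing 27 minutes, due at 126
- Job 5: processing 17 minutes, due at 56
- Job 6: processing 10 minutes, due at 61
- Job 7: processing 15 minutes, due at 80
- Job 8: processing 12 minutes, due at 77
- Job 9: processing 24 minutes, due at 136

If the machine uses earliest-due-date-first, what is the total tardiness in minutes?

30

EDD (increasing due date): Job 5 Job 6 Job 8 Job 7 Job 1 Job 2 Job 3 Job 4 Job 9.
Job 5: 0→17, due 56, tardiness 0
Job 6: 17→27, due 61, tardiness 0
Job 8: 27→39, due 77, tardiness 0
Job 7: 39→54, due 80, tardiness 0
Job 1: 54→59, due 103, tardiness 0
Job 2: 59→84, due 114, tardiness 0
Job 3: 84→107, due 124, tardiness 0
Job 4: 107→134, due 126, tardiness 8
Job 9: 134→158, due 136, tardiness 22
Sum = 0+0+0+0+0+0+0+8+22 = 30.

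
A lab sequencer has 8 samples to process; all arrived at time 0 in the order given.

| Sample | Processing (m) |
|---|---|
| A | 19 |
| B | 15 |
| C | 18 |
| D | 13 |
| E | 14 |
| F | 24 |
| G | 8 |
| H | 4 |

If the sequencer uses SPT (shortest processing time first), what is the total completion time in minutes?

412

SPT (increasing processing time): H G D E B C A F.
H: 0→4
G: 4→12
D: 12→25
E: 25→39
B: 39→54
C: 54→72
A: 72→91
F: 91→115
Sum = 4+12+25+39+54+72+91+115 = 412.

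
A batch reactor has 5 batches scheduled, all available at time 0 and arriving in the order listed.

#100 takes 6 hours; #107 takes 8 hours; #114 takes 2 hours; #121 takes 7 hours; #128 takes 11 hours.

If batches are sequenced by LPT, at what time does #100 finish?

LPT (decreasing processing time): #128 #107 #121 #100 #114.
#128: 0→11
#107: 11→19
#121: 19→26
#100: 26→32

32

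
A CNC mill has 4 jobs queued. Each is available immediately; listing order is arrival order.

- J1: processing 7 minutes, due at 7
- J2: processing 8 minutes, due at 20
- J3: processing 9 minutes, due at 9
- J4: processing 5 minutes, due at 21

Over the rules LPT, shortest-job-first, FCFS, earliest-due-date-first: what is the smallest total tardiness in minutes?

LPT (decreasing processing time): J3 J2 J1 J4.
J3: 0→9, due 9, tardiness 0
J2: 9→17, due 20, tardiness 0
J1: 17→24, due 7, tardiness 17
J4: 24→29, due 21, tardiness 8
Sum = 0+0+17+8 = 25.
SPT (increasing processing time): J4 J1 J2 J3.
J4: 0→5, due 21, tardiness 0
J1: 5→12, due 7, tardiness 5
J2: 12→20, due 20, tardiness 0
J3: 20→29, due 9, tardiness 20
Sum = 0+5+0+20 = 25.
FIFO (arrival order): J1 J2 J3 J4.
J1: 0→7, due 7, tardiness 0
J2: 7→15, due 20, tardiness 0
J3: 15→24, due 9, tardiness 15
J4: 24→29, due 21, tardiness 8
Sum = 0+0+15+8 = 23.
EDD (increasing due date): J1 J3 J2 J4.
J1: 0→7, due 7, tardiness 0
J3: 7→16, due 9, tardiness 7
J2: 16→24, due 20, tardiness 4
J4: 24→29, due 21, tardiness 8
Sum = 0+7+4+8 = 19.
LPT 25, SPT 25, FIFO 23, EDD 19 → minimum 19.

19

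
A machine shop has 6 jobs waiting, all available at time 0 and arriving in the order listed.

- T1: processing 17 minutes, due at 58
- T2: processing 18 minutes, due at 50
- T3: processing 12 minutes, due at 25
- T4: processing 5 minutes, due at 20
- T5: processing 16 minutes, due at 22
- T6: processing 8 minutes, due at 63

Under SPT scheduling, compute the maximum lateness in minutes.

SPT (increasing processing time): T4 T6 T3 T5 T1 T2.
T4: 0→5, due 20, lateness -15
T6: 5→13, due 63, lateness -50
T3: 13→25, due 25, lateness 0
T5: 25→41, due 22, lateness 19
T1: 41→58, due 58, lateness 0
T2: 58→76, due 50, lateness 26
Maximum = 26.

26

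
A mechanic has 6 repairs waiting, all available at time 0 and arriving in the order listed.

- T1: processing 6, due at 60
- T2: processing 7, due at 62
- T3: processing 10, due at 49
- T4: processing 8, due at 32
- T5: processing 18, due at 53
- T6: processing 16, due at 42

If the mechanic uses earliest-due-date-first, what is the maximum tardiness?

3

EDD (increasing due date): T4 T6 T3 T5 T1 T2.
T4: 0→8, due 32, tardiness 0
T6: 8→24, due 42, tardiness 0
T3: 24→34, due 49, tardiness 0
T5: 34→52, due 53, tardiness 0
T1: 52→58, due 60, tardiness 0
T2: 58→65, due 62, tardiness 3
Maximum = 3.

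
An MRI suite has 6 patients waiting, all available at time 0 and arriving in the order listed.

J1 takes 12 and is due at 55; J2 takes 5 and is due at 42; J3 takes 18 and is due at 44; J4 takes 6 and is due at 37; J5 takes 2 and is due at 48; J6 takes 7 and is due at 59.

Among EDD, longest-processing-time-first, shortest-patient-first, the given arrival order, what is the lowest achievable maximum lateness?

EDD (increasing due date): J4 J2 J3 J5 J1 J6.
J4: 0→6, due 37, lateness -31
J2: 6→11, due 42, lateness -31
J3: 11→29, due 44, lateness -15
J5: 29→31, due 48, lateness -17
J1: 31→43, due 55, lateness -12
J6: 43→50, due 59, lateness -9
Maximum = -9.
LPT (decreasing processing time): J3 J1 J6 J4 J2 J5.
J3: 0→18, due 44, lateness -26
J1: 18→30, due 55, lateness -25
J6: 30→37, due 59, lateness -22
J4: 37→43, due 37, lateness 6
J2: 43→48, due 42, lateness 6
J5: 48→50, due 48, lateness 2
Maximum = 6.
SPT (increasing processing time): J5 J2 J4 J6 J1 J3.
J5: 0→2, due 48, lateness -46
J2: 2→7, due 42, lateness -35
J4: 7→13, due 37, lateness -24
J6: 13→20, due 59, lateness -39
J1: 20→32, due 55, lateness -23
J3: 32→50, due 44, lateness 6
Maximum = 6.
FIFO (arrival order): J1 J2 J3 J4 J5 J6.
J1: 0→12, due 55, lateness -43
J2: 12→17, due 42, lateness -25
J3: 17→35, due 44, lateness -9
J4: 35→41, due 37, lateness 4
J5: 41→43, due 48, lateness -5
J6: 43→50, due 59, lateness -9
Maximum = 4.
EDD -9, LPT 6, SPT 6, FIFO 4 → minimum -9.

-9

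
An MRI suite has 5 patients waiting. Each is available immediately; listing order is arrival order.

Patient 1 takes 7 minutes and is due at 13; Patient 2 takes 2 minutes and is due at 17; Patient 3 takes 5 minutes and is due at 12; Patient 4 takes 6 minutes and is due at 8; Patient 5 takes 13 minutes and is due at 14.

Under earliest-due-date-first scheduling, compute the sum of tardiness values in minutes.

EDD (increasing due date): Patient 4 Patient 3 Patient 1 Patient 5 Patient 2.
Patient 4: 0→6, due 8, tardiness 0
Patient 3: 6→11, due 12, tardiness 0
Patient 1: 11→18, due 13, tardiness 5
Patient 5: 18→31, due 14, tardiness 17
Patient 2: 31→33, due 17, tardiness 16
Sum = 0+0+5+17+16 = 38.

38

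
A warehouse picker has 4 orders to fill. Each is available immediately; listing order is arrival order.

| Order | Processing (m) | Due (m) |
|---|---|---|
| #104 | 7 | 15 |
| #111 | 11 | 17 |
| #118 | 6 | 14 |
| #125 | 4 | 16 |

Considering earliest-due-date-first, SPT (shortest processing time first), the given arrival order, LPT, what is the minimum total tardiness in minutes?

EDD (increasing due date): #118 #104 #125 #111.
#118: 0→6, due 14, tardiness 0
#104: 6→13, due 15, tardiness 0
#125: 13→17, due 16, tardiness 1
#111: 17→28, due 17, tardiness 11
Sum = 0+0+1+11 = 12.
SPT (increasing processing time): #125 #118 #104 #111.
#125: 0→4, due 16, tardiness 0
#118: 4→10, due 14, tardiness 0
#104: 10→17, due 15, tardiness 2
#111: 17→28, due 17, tardiness 11
Sum = 0+0+2+11 = 13.
FIFO (arrival order): #104 #111 #118 #125.
#104: 0→7, due 15, tardiness 0
#111: 7→18, due 17, tardiness 1
#118: 18→24, due 14, tardiness 10
#125: 24→28, due 16, tardiness 12
Sum = 0+1+10+12 = 23.
LPT (decreasing processing time): #111 #104 #118 #125.
#111: 0→11, due 17, tardiness 0
#104: 11→18, due 15, tardiness 3
#118: 18→24, due 14, tardiness 10
#125: 24→28, due 16, tardiness 12
Sum = 0+3+10+12 = 25.
EDD 12, SPT 13, FIFO 23, LPT 25 → minimum 12.

12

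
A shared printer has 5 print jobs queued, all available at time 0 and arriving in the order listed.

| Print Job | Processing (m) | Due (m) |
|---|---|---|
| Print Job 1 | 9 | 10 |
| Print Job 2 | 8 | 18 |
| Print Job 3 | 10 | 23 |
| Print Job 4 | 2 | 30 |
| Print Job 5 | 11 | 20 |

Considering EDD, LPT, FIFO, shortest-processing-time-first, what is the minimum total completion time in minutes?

100

EDD (increasing due date): Print Job 1 Print Job 2 Print Job 5 Print Job 3 Print Job 4.
Print Job 1: 0→9
Print Job 2: 9→17
Print Job 5: 17→28
Print Job 3: 28→38
Print Job 4: 38→40
Sum = 9+17+28+38+40 = 132.
LPT (decreasing processing time): Print Job 5 Print Job 3 Print Job 1 Print Job 2 Print Job 4.
Print Job 5: 0→11
Print Job 3: 11→21
Print Job 1: 21→30
Print Job 2: 30→38
Print Job 4: 38→40
Sum = 11+21+30+38+40 = 140.
FIFO (arrival order): Print Job 1 Print Job 2 Print Job 3 Print Job 4 Print Job 5.
Print Job 1: 0→9
Print Job 2: 9→17
Print Job 3: 17→27
Print Job 4: 27→29
Print Job 5: 29→40
Sum = 9+17+27+29+40 = 122.
SPT (increasing processing time): Print Job 4 Print Job 2 Print Job 1 Print Job 3 Print Job 5.
Print Job 4: 0→2
Print Job 2: 2→10
Print Job 1: 10→19
Print Job 3: 19→29
Print Job 5: 29→40
Sum = 2+10+19+29+40 = 100.
EDD 132, LPT 140, FIFO 122, SPT 100 → minimum 100.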